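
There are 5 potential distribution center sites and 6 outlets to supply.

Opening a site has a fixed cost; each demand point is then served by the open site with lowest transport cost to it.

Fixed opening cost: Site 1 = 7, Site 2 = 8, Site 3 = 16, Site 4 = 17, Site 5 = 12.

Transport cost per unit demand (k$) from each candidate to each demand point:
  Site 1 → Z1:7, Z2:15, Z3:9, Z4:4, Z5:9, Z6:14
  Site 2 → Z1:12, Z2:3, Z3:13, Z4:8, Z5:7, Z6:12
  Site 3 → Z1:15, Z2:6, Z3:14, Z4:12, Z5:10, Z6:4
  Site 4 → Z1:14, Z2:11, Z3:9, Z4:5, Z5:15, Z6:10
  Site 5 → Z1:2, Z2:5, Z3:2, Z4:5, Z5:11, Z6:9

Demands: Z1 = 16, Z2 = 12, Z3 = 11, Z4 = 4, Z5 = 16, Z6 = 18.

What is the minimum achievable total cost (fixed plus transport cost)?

Open {Site 2, Site 3, Site 5}: assign each demand point to its cheapest open site.
  Z1→Site 5 16×2=32, Z2→Site 2 12×3=36, Z3→Site 5 11×2=22, Z4→Site 5 4×5=20, Z5→Site 2 16×7=112, Z6→Site 3 18×4=72
  transport cost 294, fixed 36 → total 330.
Compare {Site 1, Site 2, Site 3, Site 5}: transport cost 290 + fixed 43 = 333.
Compare {Site 2, Site 3, Site 4, Site 5}: transport cost 294 + fixed 53 = 347.
Compare {Site 1, Site 2, Site 3, Site 4, Site 5}: transport cost 290 + fixed 60 = 350.
All other subsets cost ≥ 333. Minimum total cost: 330.

330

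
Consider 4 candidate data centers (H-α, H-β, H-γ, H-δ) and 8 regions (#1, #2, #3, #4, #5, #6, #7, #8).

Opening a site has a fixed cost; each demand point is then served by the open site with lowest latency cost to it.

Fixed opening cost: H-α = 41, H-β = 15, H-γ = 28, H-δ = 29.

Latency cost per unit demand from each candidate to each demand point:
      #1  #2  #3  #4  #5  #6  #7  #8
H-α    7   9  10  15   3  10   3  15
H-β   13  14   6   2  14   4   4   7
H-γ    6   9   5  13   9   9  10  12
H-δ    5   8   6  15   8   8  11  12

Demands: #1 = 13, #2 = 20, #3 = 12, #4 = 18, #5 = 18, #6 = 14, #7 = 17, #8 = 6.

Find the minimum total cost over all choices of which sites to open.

621

Open {H-α, H-β, H-δ}: assign each demand point to its cheapest open site.
  #1→H-δ 13×5=65, #2→H-δ 20×8=160, #3→H-β 12×6=72, #4→H-β 18×2=36, #5→H-α 18×3=54, #6→H-β 14×4=56, #7→H-α 17×3=51, #8→H-β 6×7=42
  latency cost 536, fixed 85 → total 621.
Compare {H-α, H-β, H-γ, H-δ}: latency cost 524 + fixed 113 = 637.
Compare {H-α, H-β}: latency cost 582 + fixed 56 = 638.
Compare {H-α, H-β, H-γ}: latency cost 557 + fixed 84 = 641.
All other subsets cost ≥ 637. Minimum total cost: 621.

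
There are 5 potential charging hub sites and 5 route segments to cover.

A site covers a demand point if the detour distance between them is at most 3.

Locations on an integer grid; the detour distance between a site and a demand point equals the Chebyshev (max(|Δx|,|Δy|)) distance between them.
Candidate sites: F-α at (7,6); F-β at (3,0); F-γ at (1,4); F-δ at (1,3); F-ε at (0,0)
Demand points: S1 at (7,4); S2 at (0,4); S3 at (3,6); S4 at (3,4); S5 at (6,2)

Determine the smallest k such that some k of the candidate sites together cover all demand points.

Coverage sets (demand points within 3 of each site):
  F-α: {S1}
  F-β: {S5}
  F-γ: {S2, S3, S4}
  F-δ: {S2, S3, S4}
  F-ε: {}
No 2 sites suffice: every size-2 union leaves at least one demand point uncovered.
But {F-α, F-β, F-γ} covers everything, so the minimum is 3.

3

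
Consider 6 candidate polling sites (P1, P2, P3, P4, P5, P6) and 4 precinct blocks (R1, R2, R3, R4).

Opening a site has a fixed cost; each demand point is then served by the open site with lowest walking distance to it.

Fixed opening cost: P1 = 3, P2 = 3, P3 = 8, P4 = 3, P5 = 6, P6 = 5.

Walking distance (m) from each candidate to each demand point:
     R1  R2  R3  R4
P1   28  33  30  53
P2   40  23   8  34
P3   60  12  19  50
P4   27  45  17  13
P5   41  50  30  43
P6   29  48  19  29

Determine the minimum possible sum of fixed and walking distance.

Open {P2, P3, P4}: assign each demand point to its cheapest open site.
  R1→P4 27, R2→P3 12, R3→P2 8, R4→P4 13
  walking distance 60, fixed 14 → total 74.
Compare {P2, P4}: walking distance 71 + fixed 6 = 77.
Compare {P1, P2, P3, P4}: walking distance 60 + fixed 17 = 77.
Compare {P2, P3, P4, P6}: walking distance 60 + fixed 19 = 79.
All other subsets cost ≥ 77. Minimum total cost: 74.

74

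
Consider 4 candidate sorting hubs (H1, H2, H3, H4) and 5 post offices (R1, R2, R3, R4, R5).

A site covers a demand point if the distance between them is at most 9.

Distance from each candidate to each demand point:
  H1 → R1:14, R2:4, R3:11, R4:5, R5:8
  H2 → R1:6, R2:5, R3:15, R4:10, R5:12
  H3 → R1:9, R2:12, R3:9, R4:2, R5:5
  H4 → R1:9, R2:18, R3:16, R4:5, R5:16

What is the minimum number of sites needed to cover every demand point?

Coverage sets (demand points within 9 of each site):
  H1: {R2, R4, R5}
  H2: {R1, R2}
  H3: {R1, R3, R4, R5}
  H4: {R1, R4}
No single site covers all 5 demand points.
But {H1, H3} covers everything, so the minimum is 2.

2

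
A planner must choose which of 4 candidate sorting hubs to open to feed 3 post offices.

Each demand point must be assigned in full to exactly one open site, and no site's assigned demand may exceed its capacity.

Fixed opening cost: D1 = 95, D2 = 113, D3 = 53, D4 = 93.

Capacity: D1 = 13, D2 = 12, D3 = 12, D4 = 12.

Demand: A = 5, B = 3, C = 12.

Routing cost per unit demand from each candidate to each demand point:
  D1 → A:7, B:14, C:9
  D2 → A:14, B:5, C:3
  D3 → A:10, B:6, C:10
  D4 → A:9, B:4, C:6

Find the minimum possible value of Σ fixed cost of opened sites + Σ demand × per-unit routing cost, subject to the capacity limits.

270

Open {D2, D3}; cheapest assignment that respects the capacities:
  D2 (cap 12, load 12): C — cost 12×3 = 36
  D3 (cap 12, load 8): A, B — cost 5×10 + 3×6 = 68
  Shipping 104, fixed 166 → total 270.
  Any other capacity-feasible assignment to {D2, D3} ships for at least 104.
Compare {D3, D4}: its best feasible assignment gives total 286.
Compare {D2, D4}: its best feasible assignment gives total 299.
Every other set of open sites that can feasibly serve all demand totals ≥ 286 even under its best assignment. Minimum: 270.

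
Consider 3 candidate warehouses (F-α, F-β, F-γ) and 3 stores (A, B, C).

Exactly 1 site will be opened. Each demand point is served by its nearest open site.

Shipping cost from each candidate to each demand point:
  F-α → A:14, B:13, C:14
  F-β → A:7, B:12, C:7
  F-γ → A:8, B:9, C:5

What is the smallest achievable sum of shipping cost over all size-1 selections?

22

Open {F-γ}.
  A→F-γ 8, B→F-γ 9, C→F-γ 5  ⇒ total 22.
Compare {F-β}: total 26.
Compare {F-α}: total 41.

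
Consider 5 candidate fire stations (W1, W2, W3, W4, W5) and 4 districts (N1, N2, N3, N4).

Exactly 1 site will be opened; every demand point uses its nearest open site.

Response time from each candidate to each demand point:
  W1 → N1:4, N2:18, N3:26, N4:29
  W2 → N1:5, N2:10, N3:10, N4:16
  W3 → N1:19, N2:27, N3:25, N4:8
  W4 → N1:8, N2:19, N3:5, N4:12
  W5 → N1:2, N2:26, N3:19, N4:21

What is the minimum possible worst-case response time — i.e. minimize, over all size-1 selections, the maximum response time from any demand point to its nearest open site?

Open {W2}.
  Farthest demand point is N4 at response time 16 (to W2); all others are ≤ 16.
With {W4} the worst case is 19.
With {W5} the worst case is 26.
No size-1 selection achieves below 16.

16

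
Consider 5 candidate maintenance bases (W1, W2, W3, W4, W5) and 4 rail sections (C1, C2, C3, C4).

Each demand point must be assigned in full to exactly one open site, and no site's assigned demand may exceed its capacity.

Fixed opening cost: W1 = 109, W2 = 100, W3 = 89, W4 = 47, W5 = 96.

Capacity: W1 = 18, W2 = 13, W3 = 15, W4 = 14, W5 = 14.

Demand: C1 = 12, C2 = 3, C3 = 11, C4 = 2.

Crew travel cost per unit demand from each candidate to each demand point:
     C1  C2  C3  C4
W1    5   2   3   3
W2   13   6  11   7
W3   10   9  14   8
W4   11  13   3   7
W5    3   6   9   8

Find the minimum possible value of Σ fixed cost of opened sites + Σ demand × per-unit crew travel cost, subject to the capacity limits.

261

Open {W1, W4}; cheapest assignment that respects the capacities:
  W1 (cap 18, load 17): C1, C2, C4 — cost 12×5 + 3×2 + 2×3 = 72
  W4 (cap 14, load 11): C3 — cost 11×3 = 33
  Shipping 105, fixed 156 → total 261.
  Any other capacity-feasible assignment to {W1, W4} ships for at least 105.
Compare {W4, W5}: its best feasible assignment gives total 267.
Compare {W1, W5}: its best feasible assignment gives total 286.
Every other set of open sites that can feasibly serve all demand totals ≥ 267 even under its best assignment. Minimum: 261.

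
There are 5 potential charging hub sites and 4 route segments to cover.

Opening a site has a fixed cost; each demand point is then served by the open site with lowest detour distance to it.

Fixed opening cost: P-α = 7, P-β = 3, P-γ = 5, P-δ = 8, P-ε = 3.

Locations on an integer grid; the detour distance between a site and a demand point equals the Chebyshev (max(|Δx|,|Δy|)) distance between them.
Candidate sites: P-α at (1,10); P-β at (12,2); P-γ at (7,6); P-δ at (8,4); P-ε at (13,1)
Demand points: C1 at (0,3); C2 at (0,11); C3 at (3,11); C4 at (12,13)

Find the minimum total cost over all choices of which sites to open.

28

Open {P-α}: assign each demand point to its cheapest open site.
  C1→P-α 7, C2→P-α 1, C3→P-α 2, C4→P-α 11
  detour distance 21, fixed 7 → total 28.
Compare {P-α, P-γ}: detour distance 17 + fixed 12 = 29.
Compare {P-γ}: detour distance 26 + fixed 5 = 31.
Compare {P-α, P-β}: detour distance 21 + fixed 10 = 31.
All other subsets cost ≥ 29. Minimum total cost: 28.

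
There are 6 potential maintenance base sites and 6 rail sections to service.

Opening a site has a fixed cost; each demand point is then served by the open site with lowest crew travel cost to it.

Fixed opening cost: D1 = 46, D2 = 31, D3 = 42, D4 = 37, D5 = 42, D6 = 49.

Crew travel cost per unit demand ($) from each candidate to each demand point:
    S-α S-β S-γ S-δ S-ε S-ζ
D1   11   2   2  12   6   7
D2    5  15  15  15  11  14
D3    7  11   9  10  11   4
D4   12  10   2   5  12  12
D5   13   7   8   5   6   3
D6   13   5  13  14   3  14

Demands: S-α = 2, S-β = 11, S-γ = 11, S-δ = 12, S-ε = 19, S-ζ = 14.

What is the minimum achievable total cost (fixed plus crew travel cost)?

362

Open {D1, D5, D6}: assign each demand point to its cheapest open site.
  S-α→D1 2×11=22, S-β→D1 11×2=22, S-γ→D1 11×2=22, S-δ→D5 12×5=60, S-ε→D6 19×3=57, S-ζ→D5 14×3=42
  crew travel cost 225, fixed 137 → total 362.
Compare {D1, D5}: crew travel cost 282 + fixed 88 = 370.
Compare {D1, D2, D5, D6}: crew travel cost 213 + fixed 168 = 381.
Compare {D4, D5, D6}: crew travel cost 260 + fixed 128 = 388.
All other subsets cost ≥ 370. Minimum total cost: 362.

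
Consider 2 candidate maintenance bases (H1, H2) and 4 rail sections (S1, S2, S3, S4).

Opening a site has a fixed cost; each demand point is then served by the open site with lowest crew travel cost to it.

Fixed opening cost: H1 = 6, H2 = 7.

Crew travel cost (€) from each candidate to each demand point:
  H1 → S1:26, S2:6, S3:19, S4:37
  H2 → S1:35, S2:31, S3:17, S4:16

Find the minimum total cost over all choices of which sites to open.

Open {H1, H2}: assign each demand point to its cheapest open site.
  S1→H1 26, S2→H1 6, S3→H2 17, S4→H2 16
  crew travel cost 65, fixed 13 → total 78.
Compare {H1}: crew travel cost 88 + fixed 6 = 94.
Compare {H2}: crew travel cost 99 + fixed 7 = 106.

78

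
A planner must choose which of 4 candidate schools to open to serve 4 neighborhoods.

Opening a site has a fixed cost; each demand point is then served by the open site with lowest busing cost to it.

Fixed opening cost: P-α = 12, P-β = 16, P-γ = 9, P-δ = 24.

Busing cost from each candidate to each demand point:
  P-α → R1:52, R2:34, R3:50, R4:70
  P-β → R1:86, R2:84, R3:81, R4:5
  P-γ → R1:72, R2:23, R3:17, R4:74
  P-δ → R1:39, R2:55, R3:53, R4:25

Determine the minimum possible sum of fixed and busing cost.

Open {P-β, P-γ, P-δ}: assign each demand point to its cheapest open site.
  R1→P-δ 39, R2→P-γ 23, R3→P-γ 17, R4→P-β 5
  busing cost 84, fixed 49 → total 133.
Compare {P-α, P-β, P-γ}: busing cost 97 + fixed 37 = 134.
Compare {P-γ, P-δ}: busing cost 104 + fixed 33 = 137.
Compare {P-β, P-γ}: busing cost 117 + fixed 25 = 142.
All other subsets cost ≥ 134. Minimum total cost: 133.

133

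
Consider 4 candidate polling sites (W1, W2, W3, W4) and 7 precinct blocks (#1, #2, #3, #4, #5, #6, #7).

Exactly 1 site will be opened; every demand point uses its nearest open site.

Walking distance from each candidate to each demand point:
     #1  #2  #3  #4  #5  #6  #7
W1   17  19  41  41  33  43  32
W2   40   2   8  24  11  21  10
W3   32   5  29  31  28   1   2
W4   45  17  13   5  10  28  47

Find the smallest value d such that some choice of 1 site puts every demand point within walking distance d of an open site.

32

Open {W3}.
  Farthest demand point is #1 at walking distance 32 (to W3); all others are ≤ 32.
With {W2} the worst case is 40.
With {W1} the worst case is 43.
No size-1 selection achieves below 32.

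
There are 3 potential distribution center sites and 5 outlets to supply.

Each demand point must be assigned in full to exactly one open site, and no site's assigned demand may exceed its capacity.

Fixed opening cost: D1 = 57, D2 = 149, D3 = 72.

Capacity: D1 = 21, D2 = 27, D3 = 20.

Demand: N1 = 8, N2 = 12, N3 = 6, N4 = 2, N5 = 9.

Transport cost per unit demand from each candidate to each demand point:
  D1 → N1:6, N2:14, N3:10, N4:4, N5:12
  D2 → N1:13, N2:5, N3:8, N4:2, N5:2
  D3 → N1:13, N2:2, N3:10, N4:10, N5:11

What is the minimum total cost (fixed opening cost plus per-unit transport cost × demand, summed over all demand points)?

Open {D1, D3}; cheapest assignment that respects the capacities:
  D1 (cap 21, load 19): N1, N4, N5 — cost 8×6 + 2×4 + 9×12 = 164
  D3 (cap 20, load 18): N2, N3 — cost 12×2 + 6×10 = 84
  Shipping 248, fixed 129 → total 377.
  Any other capacity-feasible assignment to {D1, D3} ships for at least 248.
Compare {D1, D2}: its best feasible assignment gives total 388.
Compare {D2, D3}: its best feasible assignment gives total 419.
Every other set of open sites that can feasibly serve all demand totals ≥ 388 even under its best assignment. Minimum: 377.

377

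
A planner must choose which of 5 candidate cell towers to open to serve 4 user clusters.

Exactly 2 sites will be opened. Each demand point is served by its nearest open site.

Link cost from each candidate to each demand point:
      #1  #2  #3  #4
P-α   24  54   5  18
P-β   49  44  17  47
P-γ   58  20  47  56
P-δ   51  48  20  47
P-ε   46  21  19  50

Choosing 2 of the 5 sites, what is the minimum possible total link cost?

Open {P-α, P-γ}.
  #1→P-α 24, #2→P-γ 20, #3→P-α 5, #4→P-α 18  ⇒ total 67.
Compare {P-α, P-ε}: total 68.
Compare {P-α, P-β}: total 91.
No size-2 selection does better; minimum is 67.

67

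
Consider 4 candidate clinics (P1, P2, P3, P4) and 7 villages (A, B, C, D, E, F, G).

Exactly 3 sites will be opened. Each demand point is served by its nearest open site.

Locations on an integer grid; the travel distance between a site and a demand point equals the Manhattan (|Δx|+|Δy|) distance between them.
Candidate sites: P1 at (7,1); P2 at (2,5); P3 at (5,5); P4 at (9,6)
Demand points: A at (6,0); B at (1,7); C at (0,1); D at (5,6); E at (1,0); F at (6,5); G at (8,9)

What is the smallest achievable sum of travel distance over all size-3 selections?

26

Open {P1, P2, P3}.
  A→P1 2, B→P2 3, C→P2 6, D→P3 1, E→P2 6, F→P3 1, G→P3 7  ⇒ total 26.
Compare {P2, P3, P4}: total 27.
Compare {P1, P3, P4}: total 28.
No size-3 selection does better; minimum is 26.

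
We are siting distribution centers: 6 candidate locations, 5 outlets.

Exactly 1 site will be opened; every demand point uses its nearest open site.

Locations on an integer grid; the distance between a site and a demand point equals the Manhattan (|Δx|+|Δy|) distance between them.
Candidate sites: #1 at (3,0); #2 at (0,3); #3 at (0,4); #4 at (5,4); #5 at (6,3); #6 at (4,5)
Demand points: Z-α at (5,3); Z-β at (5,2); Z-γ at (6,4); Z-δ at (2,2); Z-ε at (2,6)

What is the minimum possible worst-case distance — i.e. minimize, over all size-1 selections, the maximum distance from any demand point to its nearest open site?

5

Open {#4}.
  Farthest demand point is Z-δ at distance 5 (to #4); all others are ≤ 5.
With {#6} the worst case is 5.
With {#1} the worst case is 7.
No size-1 selection achieves below 5.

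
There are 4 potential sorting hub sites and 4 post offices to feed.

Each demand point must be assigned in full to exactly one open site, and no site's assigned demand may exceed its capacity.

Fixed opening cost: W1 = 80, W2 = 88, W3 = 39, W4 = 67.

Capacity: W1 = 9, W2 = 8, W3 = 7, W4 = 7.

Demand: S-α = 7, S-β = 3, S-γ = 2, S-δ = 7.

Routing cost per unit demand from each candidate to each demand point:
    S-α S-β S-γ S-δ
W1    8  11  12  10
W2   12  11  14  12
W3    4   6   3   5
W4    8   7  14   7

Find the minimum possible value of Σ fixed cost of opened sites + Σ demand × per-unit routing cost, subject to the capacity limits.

Open {W1, W3, W4}; cheapest assignment that respects the capacities:
  W1 (cap 9, load 7): S-α — cost 7×8 = 56
  W3 (cap 7, load 5): S-β, S-γ — cost 3×6 + 2×3 = 24
  W4 (cap 7, load 7): S-δ — cost 7×7 = 49
  Shipping 129, fixed 186 → total 315.
  Any other capacity-feasible assignment to {W1, W3, W4} ships for at least 129.
Compare {W2, W3, W4}: its best feasible assignment gives total 332.
Compare {W1, W2, W3}: its best feasible assignment gives total 355.
Every other set of open sites that can feasibly serve all demand totals ≥ 332 even under its best assignment. Minimum: 315.

315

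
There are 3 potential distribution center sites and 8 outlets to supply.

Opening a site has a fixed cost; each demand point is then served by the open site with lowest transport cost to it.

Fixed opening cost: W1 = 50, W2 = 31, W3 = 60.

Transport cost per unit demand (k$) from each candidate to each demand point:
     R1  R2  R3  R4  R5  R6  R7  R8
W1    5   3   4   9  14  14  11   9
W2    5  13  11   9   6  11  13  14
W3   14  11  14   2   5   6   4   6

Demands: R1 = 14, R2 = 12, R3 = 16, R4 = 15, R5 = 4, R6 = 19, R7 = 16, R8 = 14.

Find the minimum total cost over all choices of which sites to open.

Open {W1, W3}: assign each demand point to its cheapest open site.
  R1→W1 14×5=70, R2→W1 12×3=36, R3→W1 16×4=64, R4→W3 15×2=30, R5→W3 4×5=20, R6→W3 19×6=114, R7→W3 16×4=64, R8→W3 14×6=84
  transport cost 482, fixed 110 → total 592.
Compare {W1, W2, W3}: transport cost 482 + fixed 141 = 623.
Compare {W2, W3}: transport cost 690 + fixed 91 = 781.
Compare {W1, W2}: transport cost 840 + fixed 81 = 921.
All other subsets cost ≥ 623. Minimum total cost: 592.

592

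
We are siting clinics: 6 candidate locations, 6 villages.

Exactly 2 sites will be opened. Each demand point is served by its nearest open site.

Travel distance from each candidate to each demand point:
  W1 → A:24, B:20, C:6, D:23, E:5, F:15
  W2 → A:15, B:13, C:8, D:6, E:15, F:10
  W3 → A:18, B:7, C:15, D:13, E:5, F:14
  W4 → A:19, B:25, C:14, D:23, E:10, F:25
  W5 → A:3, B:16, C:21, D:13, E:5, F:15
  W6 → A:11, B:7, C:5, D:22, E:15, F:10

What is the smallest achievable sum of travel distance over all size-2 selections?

Open {W5, W6}.
  A→W5 3, B→W6 7, C→W6 5, D→W5 13, E→W5 5, F→W6 10  ⇒ total 43.
Compare {W2, W5}: total 45.
Compare {W2, W3}: total 51.
No size-2 selection does better; minimum is 43.

43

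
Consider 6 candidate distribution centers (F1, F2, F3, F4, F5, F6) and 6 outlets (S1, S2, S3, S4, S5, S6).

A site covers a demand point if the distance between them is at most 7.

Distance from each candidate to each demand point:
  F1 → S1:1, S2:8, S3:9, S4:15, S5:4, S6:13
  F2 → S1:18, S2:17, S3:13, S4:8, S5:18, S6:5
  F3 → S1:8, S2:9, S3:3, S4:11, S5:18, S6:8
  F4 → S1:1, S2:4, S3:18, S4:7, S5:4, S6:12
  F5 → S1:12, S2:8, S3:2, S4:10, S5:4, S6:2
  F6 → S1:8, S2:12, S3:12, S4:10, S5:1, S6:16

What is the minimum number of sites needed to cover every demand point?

Coverage sets (demand points within 7 of each site):
  F1: {S1, S5}
  F2: {S6}
  F3: {S3}
  F4: {S1, S2, S4, S5}
  F5: {S3, S5, S6}
  F6: {S5}
No single site covers all 6 demand points.
But {F4, F5} covers everything, so the minimum is 2.

2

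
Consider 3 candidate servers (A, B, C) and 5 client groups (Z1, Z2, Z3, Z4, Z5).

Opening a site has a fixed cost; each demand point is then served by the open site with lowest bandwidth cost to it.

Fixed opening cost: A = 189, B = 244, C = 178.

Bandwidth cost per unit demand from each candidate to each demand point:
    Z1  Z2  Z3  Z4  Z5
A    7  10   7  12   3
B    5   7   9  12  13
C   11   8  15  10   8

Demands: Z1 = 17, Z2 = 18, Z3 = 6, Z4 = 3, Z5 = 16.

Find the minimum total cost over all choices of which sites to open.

614

Open {A}: assign each demand point to its cheapest open site.
  Z1→A 17×7=119, Z2→A 18×10=180, Z3→A 6×7=42, Z4→A 3×12=36, Z5→A 16×3=48
  bandwidth cost 425, fixed 189 → total 614.
Compare {A, C}: bandwidth cost 383 + fixed 367 = 750.
Compare {B}: bandwidth cost 509 + fixed 244 = 753.
Compare {C}: bandwidth cost 579 + fixed 178 = 757.
All other subsets cost ≥ 750. Minimum total cost: 614.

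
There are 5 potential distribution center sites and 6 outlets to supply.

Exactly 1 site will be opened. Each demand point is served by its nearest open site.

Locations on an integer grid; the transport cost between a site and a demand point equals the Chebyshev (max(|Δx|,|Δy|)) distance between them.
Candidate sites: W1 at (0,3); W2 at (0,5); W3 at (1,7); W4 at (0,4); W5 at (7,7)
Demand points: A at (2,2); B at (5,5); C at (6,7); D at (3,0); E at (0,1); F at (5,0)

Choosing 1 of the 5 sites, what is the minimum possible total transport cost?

23

Open {W1}.
  A→W1 2, B→W1 5, C→W1 6, D→W1 3, E→W1 2, F→W1 5  ⇒ total 23.
Compare {W4}: total 25.
Compare {W2}: total 28.
No size-1 selection does better; minimum is 23.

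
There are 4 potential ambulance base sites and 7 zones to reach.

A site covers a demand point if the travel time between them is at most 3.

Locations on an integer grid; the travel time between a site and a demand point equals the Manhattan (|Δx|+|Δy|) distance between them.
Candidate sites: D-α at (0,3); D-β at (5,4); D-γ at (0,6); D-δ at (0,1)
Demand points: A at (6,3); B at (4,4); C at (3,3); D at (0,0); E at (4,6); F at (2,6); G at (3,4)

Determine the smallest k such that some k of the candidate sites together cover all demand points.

3

Coverage sets (demand points within 3 of each site):
  D-α: {C, D}
  D-β: {A, B, C, E, G}
  D-γ: {F}
  D-δ: {D}
No 2 sites suffice: every size-2 union leaves at least one demand point uncovered.
But {D-α, D-β, D-γ} covers everything, so the minimum is 3.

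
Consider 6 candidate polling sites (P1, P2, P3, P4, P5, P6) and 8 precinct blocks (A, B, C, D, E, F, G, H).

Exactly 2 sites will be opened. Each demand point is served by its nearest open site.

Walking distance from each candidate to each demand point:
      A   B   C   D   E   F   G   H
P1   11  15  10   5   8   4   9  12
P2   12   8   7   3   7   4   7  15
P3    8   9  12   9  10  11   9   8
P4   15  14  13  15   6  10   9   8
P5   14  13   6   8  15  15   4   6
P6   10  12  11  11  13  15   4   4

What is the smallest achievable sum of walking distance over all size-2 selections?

Open {P2, P6}.
  A→P6 10, B→P2 8, C→P2 7, D→P2 3, E→P2 7, F→P2 4, G→P6 4, H→P6 4  ⇒ total 47.
Compare {P2, P5}: total 50.
Compare {P2, P3}: total 52.
No size-2 selection does better; minimum is 47.

47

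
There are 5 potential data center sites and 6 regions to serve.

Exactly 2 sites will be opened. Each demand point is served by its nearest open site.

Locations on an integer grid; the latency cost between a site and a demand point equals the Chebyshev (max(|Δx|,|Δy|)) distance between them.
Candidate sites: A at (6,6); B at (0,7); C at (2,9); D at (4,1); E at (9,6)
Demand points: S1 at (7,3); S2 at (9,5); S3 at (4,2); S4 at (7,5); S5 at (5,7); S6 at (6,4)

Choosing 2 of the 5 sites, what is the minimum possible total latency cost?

Open {A, D}.
  S1→A 3, S2→A 3, S3→D 1, S4→A 1, S5→A 1, S6→A 2  ⇒ total 11.
Compare {A, E}: total 12.
Compare {A, B}: total 14.
No size-2 selection does better; minimum is 11.

11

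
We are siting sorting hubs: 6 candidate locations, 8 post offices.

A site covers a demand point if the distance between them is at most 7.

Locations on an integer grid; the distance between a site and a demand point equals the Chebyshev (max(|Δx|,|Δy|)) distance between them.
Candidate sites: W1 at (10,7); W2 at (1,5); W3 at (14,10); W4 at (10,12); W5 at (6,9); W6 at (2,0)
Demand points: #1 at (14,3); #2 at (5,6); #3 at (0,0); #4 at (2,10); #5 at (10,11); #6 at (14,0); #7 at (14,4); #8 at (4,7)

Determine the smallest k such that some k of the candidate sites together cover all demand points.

2

Coverage sets (demand points within 7 of each site):
  W1: {#1, #2, #5, #6, #7, #8}
  W2: {#2, #3, #4, #8}
  W3: {#1, #5, #7}
  W4: {#2, #5, #8}
  W5: {#2, #4, #5, #8}
  W6: {#2, #3, #8}
No single site covers all 8 demand points.
But {W1, W2} covers everything, so the minimum is 2.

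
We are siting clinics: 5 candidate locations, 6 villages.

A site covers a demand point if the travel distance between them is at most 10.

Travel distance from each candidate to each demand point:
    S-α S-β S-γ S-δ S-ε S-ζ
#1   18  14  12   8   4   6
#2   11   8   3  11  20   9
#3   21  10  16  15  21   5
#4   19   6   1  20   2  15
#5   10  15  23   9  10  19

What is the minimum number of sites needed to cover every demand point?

Coverage sets (demand points within 10 of each site):
  #1: {S-δ, S-ε, S-ζ}
  #2: {S-β, S-γ, S-ζ}
  #3: {S-β, S-ζ}
  #4: {S-β, S-γ, S-ε}
  #5: {S-α, S-δ, S-ε}
No single site covers all 6 demand points.
But {#2, #5} covers everything, so the minimum is 2.

2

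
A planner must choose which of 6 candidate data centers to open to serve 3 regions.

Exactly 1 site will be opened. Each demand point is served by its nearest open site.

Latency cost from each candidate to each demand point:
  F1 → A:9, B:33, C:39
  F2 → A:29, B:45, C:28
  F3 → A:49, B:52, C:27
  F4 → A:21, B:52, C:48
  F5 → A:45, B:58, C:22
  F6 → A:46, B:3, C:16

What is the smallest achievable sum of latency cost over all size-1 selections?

65

Open {F6}.
  A→F6 46, B→F6 3, C→F6 16  ⇒ total 65.
Compare {F1}: total 81.
Compare {F2}: total 102.
No size-1 selection does better; minimum is 65.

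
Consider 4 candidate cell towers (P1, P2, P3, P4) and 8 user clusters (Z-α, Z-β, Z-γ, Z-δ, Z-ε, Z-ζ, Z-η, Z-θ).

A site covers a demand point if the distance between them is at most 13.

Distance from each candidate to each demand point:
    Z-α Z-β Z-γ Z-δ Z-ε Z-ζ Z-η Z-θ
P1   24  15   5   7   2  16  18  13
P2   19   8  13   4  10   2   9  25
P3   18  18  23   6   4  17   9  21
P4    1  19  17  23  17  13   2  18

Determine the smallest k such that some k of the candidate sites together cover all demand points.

Coverage sets (demand points within 13 of each site):
  P1: {Z-γ, Z-δ, Z-ε, Z-θ}
  P2: {Z-β, Z-γ, Z-δ, Z-ε, Z-ζ, Z-η}
  P3: {Z-δ, Z-ε, Z-η}
  P4: {Z-α, Z-ζ, Z-η}
No 2 sites suffice: every size-2 union leaves at least one demand point uncovered.
But {P1, P2, P4} covers everything, so the minimum is 3.

3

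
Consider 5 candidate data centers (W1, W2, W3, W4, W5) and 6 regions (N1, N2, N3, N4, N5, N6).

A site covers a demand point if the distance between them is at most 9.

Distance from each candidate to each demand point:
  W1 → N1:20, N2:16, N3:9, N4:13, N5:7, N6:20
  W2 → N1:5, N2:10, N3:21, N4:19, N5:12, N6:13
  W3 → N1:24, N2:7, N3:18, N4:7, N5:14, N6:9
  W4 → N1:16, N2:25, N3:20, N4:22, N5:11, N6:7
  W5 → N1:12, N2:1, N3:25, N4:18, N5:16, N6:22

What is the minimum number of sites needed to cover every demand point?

Coverage sets (demand points within 9 of each site):
  W1: {N3, N5}
  W2: {N1}
  W3: {N2, N4, N6}
  W4: {N6}
  W5: {N2}
No 2 sites suffice: every size-2 union leaves at least one demand point uncovered.
But {W1, W2, W3} covers everything, so the minimum is 3.

3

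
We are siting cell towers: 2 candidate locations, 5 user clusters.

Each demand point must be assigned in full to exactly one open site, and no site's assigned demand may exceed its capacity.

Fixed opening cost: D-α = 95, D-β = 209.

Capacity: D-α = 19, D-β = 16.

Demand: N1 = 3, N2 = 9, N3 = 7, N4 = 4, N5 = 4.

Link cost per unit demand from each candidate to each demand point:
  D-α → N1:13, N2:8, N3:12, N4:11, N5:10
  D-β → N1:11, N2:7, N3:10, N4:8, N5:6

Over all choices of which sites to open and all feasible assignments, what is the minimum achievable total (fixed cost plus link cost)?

Open {D-α, D-β}; cheapest assignment that respects the capacities:
  D-α (cap 19, load 12): N1, N2 — cost 3×13 + 9×8 = 111
  D-β (cap 16, load 15): N3, N4, N5 — cost 7×10 + 4×8 + 4×6 = 126
  Shipping 237, fixed 304 → total 541.
  Any other capacity-feasible assignment to {D-α, D-β} ships for at least 237.
Total demand is 27 and no other set of sites has combined capacity ≥ 27, so {D-α, D-β} is the only feasible choice of open sites. Minimum: 541.

541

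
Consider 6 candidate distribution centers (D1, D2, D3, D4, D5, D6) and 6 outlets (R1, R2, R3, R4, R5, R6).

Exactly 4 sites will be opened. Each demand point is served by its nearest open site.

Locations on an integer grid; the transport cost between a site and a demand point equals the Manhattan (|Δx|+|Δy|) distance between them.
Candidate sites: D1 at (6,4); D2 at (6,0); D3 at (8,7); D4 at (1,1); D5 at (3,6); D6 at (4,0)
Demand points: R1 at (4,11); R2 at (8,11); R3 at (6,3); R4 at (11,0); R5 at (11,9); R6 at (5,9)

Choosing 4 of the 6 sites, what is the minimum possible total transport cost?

Open {D1, D2, D3, D5}.
  R1→D5 6, R2→D3 4, R3→D1 1, R4→D2 5, R5→D3 5, R6→D3 5  ⇒ total 26.
Compare {D1, D2, D3, D4}: total 28.
Compare {D1, D2, D3, D6}: total 28.
No size-4 selection does better; minimum is 26.

26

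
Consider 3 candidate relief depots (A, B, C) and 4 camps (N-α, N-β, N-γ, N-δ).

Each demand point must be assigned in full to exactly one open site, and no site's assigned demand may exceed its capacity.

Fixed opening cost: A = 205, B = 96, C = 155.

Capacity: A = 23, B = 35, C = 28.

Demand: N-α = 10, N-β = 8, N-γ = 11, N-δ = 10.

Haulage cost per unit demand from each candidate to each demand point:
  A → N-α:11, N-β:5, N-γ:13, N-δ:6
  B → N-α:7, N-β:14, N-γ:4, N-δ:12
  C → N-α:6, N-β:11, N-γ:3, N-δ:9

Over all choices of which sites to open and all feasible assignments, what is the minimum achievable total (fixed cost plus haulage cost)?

515

Open {A, B}; cheapest assignment that respects the capacities:
  A (cap 23, load 18): N-β, N-δ — cost 8×5 + 10×6 = 100
  B (cap 35, load 21): N-α, N-γ — cost 10×7 + 11×4 = 114
  Shipping 214, fixed 301 → total 515.
  Any other capacity-feasible assignment to {A, B} ships for at least 214.
Compare {B, C}: its best feasible assignment gives total 533.
Compare {A, C}: its best feasible assignment gives total 553.
Every other set of open sites that can feasibly serve all demand totals ≥ 533 even under its best assignment. Minimum: 515.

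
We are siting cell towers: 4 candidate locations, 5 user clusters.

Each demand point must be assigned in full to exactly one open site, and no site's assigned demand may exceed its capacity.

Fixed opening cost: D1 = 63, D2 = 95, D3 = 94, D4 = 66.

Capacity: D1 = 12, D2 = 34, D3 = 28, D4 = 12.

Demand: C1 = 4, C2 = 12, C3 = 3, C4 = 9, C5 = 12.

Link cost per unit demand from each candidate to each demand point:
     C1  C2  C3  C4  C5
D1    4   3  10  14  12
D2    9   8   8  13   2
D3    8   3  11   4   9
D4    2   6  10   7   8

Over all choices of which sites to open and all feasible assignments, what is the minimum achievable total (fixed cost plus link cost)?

Open {D2, D3}; cheapest assignment that respects the capacities:
  D2 (cap 34, load 15): C3, C5 — cost 3×8 + 12×2 = 48
  D3 (cap 28, load 25): C1, C2, C4 — cost 4×8 + 12×3 + 9×4 = 104
  Shipping 152, fixed 189 → total 341.
  Any other capacity-feasible assignment to {D2, D3} ships for at least 152.
Compare {D2, D3, D4}: its best feasible assignment gives total 383.
Compare {D1, D2, D3}: its best feasible assignment gives total 388.
Every other set of open sites that can feasibly serve all demand totals ≥ 383 even under its best assignment. Minimum: 341.

341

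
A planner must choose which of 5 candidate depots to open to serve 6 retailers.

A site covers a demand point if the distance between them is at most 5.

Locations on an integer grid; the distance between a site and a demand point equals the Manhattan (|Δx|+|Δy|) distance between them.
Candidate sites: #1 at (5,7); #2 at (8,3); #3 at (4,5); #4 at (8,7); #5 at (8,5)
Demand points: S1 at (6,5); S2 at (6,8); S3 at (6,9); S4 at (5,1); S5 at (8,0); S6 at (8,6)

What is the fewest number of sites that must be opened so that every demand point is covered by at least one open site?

2

Coverage sets (demand points within 5 of each site):
  #1: {S1, S2, S3, S6}
  #2: {S1, S4, S5, S6}
  #3: {S1, S2, S4, S6}
  #4: {S1, S2, S3, S6}
  #5: {S1, S2, S5, S6}
No single site covers all 6 demand points.
But {#1, #2} covers everything, so the minimum is 2.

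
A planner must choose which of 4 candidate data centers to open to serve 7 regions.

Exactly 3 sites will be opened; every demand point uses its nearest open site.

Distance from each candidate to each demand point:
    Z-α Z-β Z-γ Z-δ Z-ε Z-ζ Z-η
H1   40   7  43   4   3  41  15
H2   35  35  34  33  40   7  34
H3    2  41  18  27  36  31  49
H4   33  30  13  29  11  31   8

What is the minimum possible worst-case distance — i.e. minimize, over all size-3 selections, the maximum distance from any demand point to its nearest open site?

18

Open {H1, H2, H3}.
  Farthest demand point is Z-γ at distance 18 (to H3); all others are ≤ 18.
With {H2, H3, H4} the worst case is 30.
With {H1, H3, H4} the worst case is 31.
No size-3 selection achieves below 18.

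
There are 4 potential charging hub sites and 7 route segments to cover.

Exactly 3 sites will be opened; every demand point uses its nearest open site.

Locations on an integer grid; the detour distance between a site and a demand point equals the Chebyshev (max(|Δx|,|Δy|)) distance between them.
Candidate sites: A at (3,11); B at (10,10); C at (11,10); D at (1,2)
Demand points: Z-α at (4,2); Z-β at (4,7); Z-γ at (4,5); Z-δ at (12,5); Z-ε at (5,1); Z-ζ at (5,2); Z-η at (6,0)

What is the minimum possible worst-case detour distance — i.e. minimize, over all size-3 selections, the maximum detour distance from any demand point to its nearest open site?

5

Open {A, B, D}.
  Farthest demand point is Z-δ at detour distance 5 (to B); all others are ≤ 5.
With {A, C, D} the worst case is 5.
With {B, C, D} the worst case is 5.
No size-3 selection achieves below 5.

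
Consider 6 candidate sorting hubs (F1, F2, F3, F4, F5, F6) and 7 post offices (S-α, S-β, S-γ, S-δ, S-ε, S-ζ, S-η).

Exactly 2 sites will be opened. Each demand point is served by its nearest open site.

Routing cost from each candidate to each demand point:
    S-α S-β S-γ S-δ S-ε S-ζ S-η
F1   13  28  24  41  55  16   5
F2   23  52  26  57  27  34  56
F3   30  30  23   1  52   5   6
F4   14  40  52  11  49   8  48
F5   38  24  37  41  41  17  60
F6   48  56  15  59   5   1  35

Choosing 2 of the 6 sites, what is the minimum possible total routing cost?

88

Open {F3, F6}.
  S-α→F3 30, S-β→F3 30, S-γ→F6 15, S-δ→F3 1, S-ε→F6 5, S-ζ→F6 1, S-η→F3 6  ⇒ total 88.
Compare {F1, F6}: total 108.
Compare {F2, F3}: total 115.
No size-2 selection does better; minimum is 88.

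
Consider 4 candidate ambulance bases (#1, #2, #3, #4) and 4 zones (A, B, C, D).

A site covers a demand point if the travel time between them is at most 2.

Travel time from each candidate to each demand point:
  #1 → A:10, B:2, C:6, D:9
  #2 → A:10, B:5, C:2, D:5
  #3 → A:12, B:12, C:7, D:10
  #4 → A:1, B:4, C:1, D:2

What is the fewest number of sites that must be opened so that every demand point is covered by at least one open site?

2

Coverage sets (demand points within 2 of each site):
  #1: {B}
  #2: {C}
  #3: {}
  #4: {A, C, D}
No single site covers all 4 demand points.
But {#1, #4} covers everything, so the minimum is 2.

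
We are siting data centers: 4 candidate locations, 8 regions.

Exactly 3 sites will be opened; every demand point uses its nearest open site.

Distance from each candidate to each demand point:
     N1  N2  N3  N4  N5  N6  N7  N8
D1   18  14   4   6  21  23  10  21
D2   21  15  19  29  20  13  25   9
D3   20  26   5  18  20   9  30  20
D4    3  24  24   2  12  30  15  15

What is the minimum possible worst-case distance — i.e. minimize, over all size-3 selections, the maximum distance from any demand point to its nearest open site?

14

Open {D1, D2, D4}.
  Farthest demand point is N2 at distance 14 (to D1); all others are ≤ 14.
With {D1, D3, D4} the worst case is 15.
With {D2, D3, D4} the worst case is 15.
No size-3 selection achieves below 14.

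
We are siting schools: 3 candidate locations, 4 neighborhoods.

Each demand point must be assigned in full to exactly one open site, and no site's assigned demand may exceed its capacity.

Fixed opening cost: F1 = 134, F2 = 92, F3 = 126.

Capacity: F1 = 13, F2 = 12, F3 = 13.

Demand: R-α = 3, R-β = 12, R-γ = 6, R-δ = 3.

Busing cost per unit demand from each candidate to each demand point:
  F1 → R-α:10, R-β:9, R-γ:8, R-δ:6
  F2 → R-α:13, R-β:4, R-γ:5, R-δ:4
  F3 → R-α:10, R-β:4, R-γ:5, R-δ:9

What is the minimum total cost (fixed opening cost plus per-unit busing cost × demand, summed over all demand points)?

347

Open {F2, F3}; cheapest assignment that respects the capacities:
  F2 (cap 12, load 12): R-α, R-γ, R-δ — cost 3×13 + 6×5 + 3×4 = 81
  F3 (cap 13, load 12): R-β — cost 12×4 = 48
  Shipping 129, fixed 218 → total 347.
  Any other capacity-feasible assignment to {F2, F3} ships for at least 129.
Compare {F1, F2}: its best feasible assignment gives total 370.
Compare {F1, F3}: its best feasible assignment gives total 404.
Every other set of open sites that can feasibly serve all demand totals ≥ 370 even under its best assignment. Minimum: 347.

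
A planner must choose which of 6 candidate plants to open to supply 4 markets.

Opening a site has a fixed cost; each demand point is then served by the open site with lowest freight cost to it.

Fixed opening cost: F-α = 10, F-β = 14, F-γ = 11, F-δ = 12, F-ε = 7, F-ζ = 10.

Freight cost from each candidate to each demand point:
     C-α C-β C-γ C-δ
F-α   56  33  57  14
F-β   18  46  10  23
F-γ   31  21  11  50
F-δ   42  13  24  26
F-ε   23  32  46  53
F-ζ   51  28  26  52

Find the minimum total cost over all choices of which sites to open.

Open {F-β, F-δ}: assign each demand point to its cheapest open site.
  C-α→F-β 18, C-β→F-δ 13, C-γ→F-β 10, C-δ→F-β 23
  freight cost 64, fixed 26 → total 90.
Compare {F-α, F-β, F-δ}: freight cost 55 + fixed 36 = 91.
Compare {F-β, F-γ}: freight cost 72 + fixed 25 = 97.
Compare {F-α, F-γ, F-ε}: freight cost 69 + fixed 28 = 97.
All other subsets cost ≥ 91. Minimum total cost: 90.

90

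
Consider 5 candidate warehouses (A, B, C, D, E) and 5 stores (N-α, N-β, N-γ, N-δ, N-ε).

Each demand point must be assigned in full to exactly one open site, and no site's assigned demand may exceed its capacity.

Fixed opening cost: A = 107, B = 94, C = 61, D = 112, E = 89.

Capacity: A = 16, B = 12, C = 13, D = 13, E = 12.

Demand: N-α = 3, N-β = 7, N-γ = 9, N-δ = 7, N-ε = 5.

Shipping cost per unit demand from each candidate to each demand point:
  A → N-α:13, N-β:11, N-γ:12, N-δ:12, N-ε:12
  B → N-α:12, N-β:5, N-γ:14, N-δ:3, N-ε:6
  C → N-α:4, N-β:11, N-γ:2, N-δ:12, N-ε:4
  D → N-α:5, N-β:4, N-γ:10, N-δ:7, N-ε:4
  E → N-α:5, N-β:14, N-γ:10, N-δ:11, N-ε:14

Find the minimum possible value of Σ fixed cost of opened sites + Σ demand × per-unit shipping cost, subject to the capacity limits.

Open {B, C, D}; cheapest assignment that respects the capacities:
  B (cap 12, load 7): N-δ — cost 7×3 = 21
  C (cap 13, load 12): N-α, N-γ — cost 3×4 + 9×2 = 30
  D (cap 13, load 12): N-β, N-ε — cost 7×4 + 5×4 = 48
  Shipping 99, fixed 267 → total 366.
  Any other capacity-feasible assignment to {B, C, D} ships for at least 99.
Compare {B, C, E}: its best feasible assignment gives total 416.
Compare {C, D, E}: its best feasible assignment gives total 417.
Every other set of open sites that can feasibly serve all demand totals ≥ 416 even under its best assignment. Minimum: 366.

366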